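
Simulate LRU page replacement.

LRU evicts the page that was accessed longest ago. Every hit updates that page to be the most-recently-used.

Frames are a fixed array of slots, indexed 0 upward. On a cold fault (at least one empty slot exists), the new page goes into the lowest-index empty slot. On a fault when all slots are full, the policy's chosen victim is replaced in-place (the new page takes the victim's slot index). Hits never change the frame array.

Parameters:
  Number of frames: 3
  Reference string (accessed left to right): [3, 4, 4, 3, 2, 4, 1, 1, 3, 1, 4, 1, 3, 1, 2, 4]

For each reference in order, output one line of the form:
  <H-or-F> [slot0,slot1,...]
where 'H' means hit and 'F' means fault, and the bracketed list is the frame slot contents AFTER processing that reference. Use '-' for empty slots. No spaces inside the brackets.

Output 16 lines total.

F [3,-,-]
F [3,4,-]
H [3,4,-]
H [3,4,-]
F [3,4,2]
H [3,4,2]
F [1,4,2]
H [1,4,2]
F [1,4,3]
H [1,4,3]
H [1,4,3]
H [1,4,3]
H [1,4,3]
H [1,4,3]
F [1,2,3]
F [1,2,4]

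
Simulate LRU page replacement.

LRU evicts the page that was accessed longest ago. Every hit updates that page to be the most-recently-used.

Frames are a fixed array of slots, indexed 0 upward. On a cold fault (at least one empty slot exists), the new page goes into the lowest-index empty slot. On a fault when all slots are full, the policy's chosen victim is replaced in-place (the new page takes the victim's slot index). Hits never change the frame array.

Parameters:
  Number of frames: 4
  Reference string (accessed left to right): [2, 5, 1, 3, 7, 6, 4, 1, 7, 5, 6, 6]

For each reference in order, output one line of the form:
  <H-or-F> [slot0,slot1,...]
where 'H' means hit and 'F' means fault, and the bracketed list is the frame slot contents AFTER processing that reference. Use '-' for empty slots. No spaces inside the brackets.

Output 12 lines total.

F [2,-,-,-]
F [2,5,-,-]
F [2,5,1,-]
F [2,5,1,3]
F [7,5,1,3]
F [7,6,1,3]
F [7,6,4,3]
F [7,6,4,1]
H [7,6,4,1]
F [7,5,4,1]
F [7,5,6,1]
H [7,5,6,1]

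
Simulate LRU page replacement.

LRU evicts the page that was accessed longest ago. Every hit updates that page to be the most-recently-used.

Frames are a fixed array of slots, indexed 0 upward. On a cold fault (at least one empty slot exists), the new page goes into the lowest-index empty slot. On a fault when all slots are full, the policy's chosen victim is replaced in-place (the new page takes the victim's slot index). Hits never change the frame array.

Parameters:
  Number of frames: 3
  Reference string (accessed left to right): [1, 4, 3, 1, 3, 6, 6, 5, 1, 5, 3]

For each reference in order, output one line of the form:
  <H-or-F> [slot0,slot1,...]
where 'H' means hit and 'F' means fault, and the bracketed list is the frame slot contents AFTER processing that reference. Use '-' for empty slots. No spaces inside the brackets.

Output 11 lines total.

F [1,-,-]
F [1,4,-]
F [1,4,3]
H [1,4,3]
H [1,4,3]
F [1,6,3]
H [1,6,3]
F [5,6,3]
F [5,6,1]
H [5,6,1]
F [5,3,1]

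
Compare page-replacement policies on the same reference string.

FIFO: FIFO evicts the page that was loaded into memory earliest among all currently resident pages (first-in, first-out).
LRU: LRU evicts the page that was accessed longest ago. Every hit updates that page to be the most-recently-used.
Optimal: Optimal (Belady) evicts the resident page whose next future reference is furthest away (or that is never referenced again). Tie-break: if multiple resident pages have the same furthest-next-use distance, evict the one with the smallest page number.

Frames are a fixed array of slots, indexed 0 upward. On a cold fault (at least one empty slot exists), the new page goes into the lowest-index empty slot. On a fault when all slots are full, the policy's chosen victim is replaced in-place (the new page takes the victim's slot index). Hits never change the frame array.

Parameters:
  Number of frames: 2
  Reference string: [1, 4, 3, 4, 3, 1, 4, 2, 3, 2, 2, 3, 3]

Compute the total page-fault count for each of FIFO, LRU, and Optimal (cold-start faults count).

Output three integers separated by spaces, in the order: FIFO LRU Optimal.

Answer: 7 7 6

Derivation:
--- FIFO ---
  step 0: ref 1 -> FAULT, frames=[1,-] (faults so far: 1)
  step 1: ref 4 -> FAULT, frames=[1,4] (faults so far: 2)
  step 2: ref 3 -> FAULT, evict 1, frames=[3,4] (faults so far: 3)
  step 3: ref 4 -> HIT, frames=[3,4] (faults so far: 3)
  step 4: ref 3 -> HIT, frames=[3,4] (faults so far: 3)
  step 5: ref 1 -> FAULT, evict 4, frames=[3,1] (faults so far: 4)
  step 6: ref 4 -> FAULT, evict 3, frames=[4,1] (faults so far: 5)
  step 7: ref 2 -> FAULT, evict 1, frames=[4,2] (faults so far: 6)
  step 8: ref 3 -> FAULT, evict 4, frames=[3,2] (faults so far: 7)
  step 9: ref 2 -> HIT, frames=[3,2] (faults so far: 7)
  step 10: ref 2 -> HIT, frames=[3,2] (faults so far: 7)
  step 11: ref 3 -> HIT, frames=[3,2] (faults so far: 7)
  step 12: ref 3 -> HIT, frames=[3,2] (faults so far: 7)
  FIFO total faults: 7
--- LRU ---
  step 0: ref 1 -> FAULT, frames=[1,-] (faults so far: 1)
  step 1: ref 4 -> FAULT, frames=[1,4] (faults so far: 2)
  step 2: ref 3 -> FAULT, evict 1, frames=[3,4] (faults so far: 3)
  step 3: ref 4 -> HIT, frames=[3,4] (faults so far: 3)
  step 4: ref 3 -> HIT, frames=[3,4] (faults so far: 3)
  step 5: ref 1 -> FAULT, evict 4, frames=[3,1] (faults so far: 4)
  step 6: ref 4 -> FAULT, evict 3, frames=[4,1] (faults so far: 5)
  step 7: ref 2 -> FAULT, evict 1, frames=[4,2] (faults so far: 6)
  step 8: ref 3 -> FAULT, evict 4, frames=[3,2] (faults so far: 7)
  step 9: ref 2 -> HIT, frames=[3,2] (faults so far: 7)
  step 10: ref 2 -> HIT, frames=[3,2] (faults so far: 7)
  step 11: ref 3 -> HIT, frames=[3,2] (faults so far: 7)
  step 12: ref 3 -> HIT, frames=[3,2] (faults so far: 7)
  LRU total faults: 7
--- Optimal ---
  step 0: ref 1 -> FAULT, frames=[1,-] (faults so far: 1)
  step 1: ref 4 -> FAULT, frames=[1,4] (faults so far: 2)
  step 2: ref 3 -> FAULT, evict 1, frames=[3,4] (faults so far: 3)
  step 3: ref 4 -> HIT, frames=[3,4] (faults so far: 3)
  step 4: ref 3 -> HIT, frames=[3,4] (faults so far: 3)
  step 5: ref 1 -> FAULT, evict 3, frames=[1,4] (faults so far: 4)
  step 6: ref 4 -> HIT, frames=[1,4] (faults so far: 4)
  step 7: ref 2 -> FAULT, evict 1, frames=[2,4] (faults so far: 5)
  step 8: ref 3 -> FAULT, evict 4, frames=[2,3] (faults so far: 6)
  step 9: ref 2 -> HIT, frames=[2,3] (faults so far: 6)
  step 10: ref 2 -> HIT, frames=[2,3] (faults so far: 6)
  step 11: ref 3 -> HIT, frames=[2,3] (faults so far: 6)
  step 12: ref 3 -> HIT, frames=[2,3] (faults so far: 6)
  Optimal total faults: 6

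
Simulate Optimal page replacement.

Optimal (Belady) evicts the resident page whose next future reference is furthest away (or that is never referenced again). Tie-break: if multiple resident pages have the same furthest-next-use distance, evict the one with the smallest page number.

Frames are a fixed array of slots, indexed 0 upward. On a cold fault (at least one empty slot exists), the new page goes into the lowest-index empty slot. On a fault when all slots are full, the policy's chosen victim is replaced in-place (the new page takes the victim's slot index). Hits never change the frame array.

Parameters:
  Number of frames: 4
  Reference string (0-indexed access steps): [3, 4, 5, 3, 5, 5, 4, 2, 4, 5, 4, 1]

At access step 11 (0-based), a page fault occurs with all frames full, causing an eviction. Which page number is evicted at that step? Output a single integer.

Step 0: ref 3 -> FAULT, frames=[3,-,-,-]
Step 1: ref 4 -> FAULT, frames=[3,4,-,-]
Step 2: ref 5 -> FAULT, frames=[3,4,5,-]
Step 3: ref 3 -> HIT, frames=[3,4,5,-]
Step 4: ref 5 -> HIT, frames=[3,4,5,-]
Step 5: ref 5 -> HIT, frames=[3,4,5,-]
Step 6: ref 4 -> HIT, frames=[3,4,5,-]
Step 7: ref 2 -> FAULT, frames=[3,4,5,2]
Step 8: ref 4 -> HIT, frames=[3,4,5,2]
Step 9: ref 5 -> HIT, frames=[3,4,5,2]
Step 10: ref 4 -> HIT, frames=[3,4,5,2]
Step 11: ref 1 -> FAULT, evict 2, frames=[3,4,5,1]
At step 11: evicted page 2

Answer: 2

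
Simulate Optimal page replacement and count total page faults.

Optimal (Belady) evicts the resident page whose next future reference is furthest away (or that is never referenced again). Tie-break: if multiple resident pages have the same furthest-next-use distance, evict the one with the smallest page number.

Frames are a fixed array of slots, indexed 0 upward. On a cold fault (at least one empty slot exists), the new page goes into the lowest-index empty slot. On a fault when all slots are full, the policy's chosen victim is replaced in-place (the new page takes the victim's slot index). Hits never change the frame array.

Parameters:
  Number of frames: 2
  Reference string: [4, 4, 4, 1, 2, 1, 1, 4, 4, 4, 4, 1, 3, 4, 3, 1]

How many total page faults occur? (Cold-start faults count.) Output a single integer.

Step 0: ref 4 → FAULT, frames=[4,-]
Step 1: ref 4 → HIT, frames=[4,-]
Step 2: ref 4 → HIT, frames=[4,-]
Step 3: ref 1 → FAULT, frames=[4,1]
Step 4: ref 2 → FAULT (evict 4), frames=[2,1]
Step 5: ref 1 → HIT, frames=[2,1]
Step 6: ref 1 → HIT, frames=[2,1]
Step 7: ref 4 → FAULT (evict 2), frames=[4,1]
Step 8: ref 4 → HIT, frames=[4,1]
Step 9: ref 4 → HIT, frames=[4,1]
Step 10: ref 4 → HIT, frames=[4,1]
Step 11: ref 1 → HIT, frames=[4,1]
Step 12: ref 3 → FAULT (evict 1), frames=[4,3]
Step 13: ref 4 → HIT, frames=[4,3]
Step 14: ref 3 → HIT, frames=[4,3]
Step 15: ref 1 → FAULT (evict 3), frames=[4,1]
Total faults: 6

Answer: 6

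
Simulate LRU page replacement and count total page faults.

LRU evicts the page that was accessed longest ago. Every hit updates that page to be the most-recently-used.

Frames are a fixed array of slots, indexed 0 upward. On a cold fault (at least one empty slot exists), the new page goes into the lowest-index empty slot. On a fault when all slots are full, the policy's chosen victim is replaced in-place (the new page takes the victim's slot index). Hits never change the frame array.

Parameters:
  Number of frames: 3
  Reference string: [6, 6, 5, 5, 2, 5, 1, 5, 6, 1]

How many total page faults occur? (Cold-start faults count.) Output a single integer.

Answer: 5

Derivation:
Step 0: ref 6 → FAULT, frames=[6,-,-]
Step 1: ref 6 → HIT, frames=[6,-,-]
Step 2: ref 5 → FAULT, frames=[6,5,-]
Step 3: ref 5 → HIT, frames=[6,5,-]
Step 4: ref 2 → FAULT, frames=[6,5,2]
Step 5: ref 5 → HIT, frames=[6,5,2]
Step 6: ref 1 → FAULT (evict 6), frames=[1,5,2]
Step 7: ref 5 → HIT, frames=[1,5,2]
Step 8: ref 6 → FAULT (evict 2), frames=[1,5,6]
Step 9: ref 1 → HIT, frames=[1,5,6]
Total faults: 5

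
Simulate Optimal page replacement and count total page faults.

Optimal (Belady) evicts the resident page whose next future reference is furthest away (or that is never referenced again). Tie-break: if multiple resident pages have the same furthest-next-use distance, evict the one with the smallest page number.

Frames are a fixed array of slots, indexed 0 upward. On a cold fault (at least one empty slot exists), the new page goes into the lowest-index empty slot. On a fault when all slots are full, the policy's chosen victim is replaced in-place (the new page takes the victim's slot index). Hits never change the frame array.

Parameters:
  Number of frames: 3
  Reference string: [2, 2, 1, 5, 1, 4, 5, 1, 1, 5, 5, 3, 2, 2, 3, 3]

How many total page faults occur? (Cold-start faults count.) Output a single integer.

Step 0: ref 2 → FAULT, frames=[2,-,-]
Step 1: ref 2 → HIT, frames=[2,-,-]
Step 2: ref 1 → FAULT, frames=[2,1,-]
Step 3: ref 5 → FAULT, frames=[2,1,5]
Step 4: ref 1 → HIT, frames=[2,1,5]
Step 5: ref 4 → FAULT (evict 2), frames=[4,1,5]
Step 6: ref 5 → HIT, frames=[4,1,5]
Step 7: ref 1 → HIT, frames=[4,1,5]
Step 8: ref 1 → HIT, frames=[4,1,5]
Step 9: ref 5 → HIT, frames=[4,1,5]
Step 10: ref 5 → HIT, frames=[4,1,5]
Step 11: ref 3 → FAULT (evict 1), frames=[4,3,5]
Step 12: ref 2 → FAULT (evict 4), frames=[2,3,5]
Step 13: ref 2 → HIT, frames=[2,3,5]
Step 14: ref 3 → HIT, frames=[2,3,5]
Step 15: ref 3 → HIT, frames=[2,3,5]
Total faults: 6

Answer: 6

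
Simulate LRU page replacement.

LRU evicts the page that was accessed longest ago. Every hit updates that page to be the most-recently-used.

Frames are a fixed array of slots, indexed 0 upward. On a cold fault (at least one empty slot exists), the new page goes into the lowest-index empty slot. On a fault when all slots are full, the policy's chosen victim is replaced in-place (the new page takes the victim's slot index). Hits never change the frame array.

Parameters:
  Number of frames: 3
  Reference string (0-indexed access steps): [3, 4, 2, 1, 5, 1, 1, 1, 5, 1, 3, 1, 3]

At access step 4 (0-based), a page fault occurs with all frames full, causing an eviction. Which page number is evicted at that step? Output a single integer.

Answer: 4

Derivation:
Step 0: ref 3 -> FAULT, frames=[3,-,-]
Step 1: ref 4 -> FAULT, frames=[3,4,-]
Step 2: ref 2 -> FAULT, frames=[3,4,2]
Step 3: ref 1 -> FAULT, evict 3, frames=[1,4,2]
Step 4: ref 5 -> FAULT, evict 4, frames=[1,5,2]
At step 4: evicted page 4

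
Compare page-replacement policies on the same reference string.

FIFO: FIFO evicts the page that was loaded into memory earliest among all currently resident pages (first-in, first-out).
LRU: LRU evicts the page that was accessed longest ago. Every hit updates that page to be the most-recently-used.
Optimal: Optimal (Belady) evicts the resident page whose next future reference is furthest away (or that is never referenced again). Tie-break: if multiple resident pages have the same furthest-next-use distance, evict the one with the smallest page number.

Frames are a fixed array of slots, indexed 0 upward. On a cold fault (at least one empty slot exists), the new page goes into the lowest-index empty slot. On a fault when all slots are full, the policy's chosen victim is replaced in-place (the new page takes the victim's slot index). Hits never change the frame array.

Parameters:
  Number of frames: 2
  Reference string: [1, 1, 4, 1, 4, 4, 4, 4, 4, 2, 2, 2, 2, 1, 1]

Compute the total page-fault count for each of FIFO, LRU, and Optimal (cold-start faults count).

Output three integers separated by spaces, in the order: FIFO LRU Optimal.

Answer: 4 4 3

Derivation:
--- FIFO ---
  step 0: ref 1 -> FAULT, frames=[1,-] (faults so far: 1)
  step 1: ref 1 -> HIT, frames=[1,-] (faults so far: 1)
  step 2: ref 4 -> FAULT, frames=[1,4] (faults so far: 2)
  step 3: ref 1 -> HIT, frames=[1,4] (faults so far: 2)
  step 4: ref 4 -> HIT, frames=[1,4] (faults so far: 2)
  step 5: ref 4 -> HIT, frames=[1,4] (faults so far: 2)
  step 6: ref 4 -> HIT, frames=[1,4] (faults so far: 2)
  step 7: ref 4 -> HIT, frames=[1,4] (faults so far: 2)
  step 8: ref 4 -> HIT, frames=[1,4] (faults so far: 2)
  step 9: ref 2 -> FAULT, evict 1, frames=[2,4] (faults so far: 3)
  step 10: ref 2 -> HIT, frames=[2,4] (faults so far: 3)
  step 11: ref 2 -> HIT, frames=[2,4] (faults so far: 3)
  step 12: ref 2 -> HIT, frames=[2,4] (faults so far: 3)
  step 13: ref 1 -> FAULT, evict 4, frames=[2,1] (faults so far: 4)
  step 14: ref 1 -> HIT, frames=[2,1] (faults so far: 4)
  FIFO total faults: 4
--- LRU ---
  step 0: ref 1 -> FAULT, frames=[1,-] (faults so far: 1)
  step 1: ref 1 -> HIT, frames=[1,-] (faults so far: 1)
  step 2: ref 4 -> FAULT, frames=[1,4] (faults so far: 2)
  step 3: ref 1 -> HIT, frames=[1,4] (faults so far: 2)
  step 4: ref 4 -> HIT, frames=[1,4] (faults so far: 2)
  step 5: ref 4 -> HIT, frames=[1,4] (faults so far: 2)
  step 6: ref 4 -> HIT, frames=[1,4] (faults so far: 2)
  step 7: ref 4 -> HIT, frames=[1,4] (faults so far: 2)
  step 8: ref 4 -> HIT, frames=[1,4] (faults so far: 2)
  step 9: ref 2 -> FAULT, evict 1, frames=[2,4] (faults so far: 3)
  step 10: ref 2 -> HIT, frames=[2,4] (faults so far: 3)
  step 11: ref 2 -> HIT, frames=[2,4] (faults so far: 3)
  step 12: ref 2 -> HIT, frames=[2,4] (faults so far: 3)
  step 13: ref 1 -> FAULT, evict 4, frames=[2,1] (faults so far: 4)
  step 14: ref 1 -> HIT, frames=[2,1] (faults so far: 4)
  LRU total faults: 4
--- Optimal ---
  step 0: ref 1 -> FAULT, frames=[1,-] (faults so far: 1)
  step 1: ref 1 -> HIT, frames=[1,-] (faults so far: 1)
  step 2: ref 4 -> FAULT, frames=[1,4] (faults so far: 2)
  step 3: ref 1 -> HIT, frames=[1,4] (faults so far: 2)
  step 4: ref 4 -> HIT, frames=[1,4] (faults so far: 2)
  step 5: ref 4 -> HIT, frames=[1,4] (faults so far: 2)
  step 6: ref 4 -> HIT, frames=[1,4] (faults so far: 2)
  step 7: ref 4 -> HIT, frames=[1,4] (faults so far: 2)
  step 8: ref 4 -> HIT, frames=[1,4] (faults so far: 2)
  step 9: ref 2 -> FAULT, evict 4, frames=[1,2] (faults so far: 3)
  step 10: ref 2 -> HIT, frames=[1,2] (faults so far: 3)
  step 11: ref 2 -> HIT, frames=[1,2] (faults so far: 3)
  step 12: ref 2 -> HIT, frames=[1,2] (faults so far: 3)
  step 13: ref 1 -> HIT, frames=[1,2] (faults so far: 3)
  step 14: ref 1 -> HIT, frames=[1,2] (faults so far: 3)
  Optimal total faults: 3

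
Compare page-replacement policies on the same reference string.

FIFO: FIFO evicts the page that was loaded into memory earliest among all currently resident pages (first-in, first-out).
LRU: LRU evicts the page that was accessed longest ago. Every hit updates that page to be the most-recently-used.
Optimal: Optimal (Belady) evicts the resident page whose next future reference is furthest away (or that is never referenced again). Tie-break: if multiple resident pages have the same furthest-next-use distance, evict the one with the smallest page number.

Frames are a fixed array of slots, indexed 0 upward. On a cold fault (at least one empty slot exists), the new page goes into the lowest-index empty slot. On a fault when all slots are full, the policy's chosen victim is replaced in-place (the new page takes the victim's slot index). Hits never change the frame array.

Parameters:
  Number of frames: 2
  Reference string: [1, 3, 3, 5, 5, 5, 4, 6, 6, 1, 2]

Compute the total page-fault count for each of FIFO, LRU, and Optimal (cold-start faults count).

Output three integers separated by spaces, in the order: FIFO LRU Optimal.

--- FIFO ---
  step 0: ref 1 -> FAULT, frames=[1,-] (faults so far: 1)
  step 1: ref 3 -> FAULT, frames=[1,3] (faults so far: 2)
  step 2: ref 3 -> HIT, frames=[1,3] (faults so far: 2)
  step 3: ref 5 -> FAULT, evict 1, frames=[5,3] (faults so far: 3)
  step 4: ref 5 -> HIT, frames=[5,3] (faults so far: 3)
  step 5: ref 5 -> HIT, frames=[5,3] (faults so far: 3)
  step 6: ref 4 -> FAULT, evict 3, frames=[5,4] (faults so far: 4)
  step 7: ref 6 -> FAULT, evict 5, frames=[6,4] (faults so far: 5)
  step 8: ref 6 -> HIT, frames=[6,4] (faults so far: 5)
  step 9: ref 1 -> FAULT, evict 4, frames=[6,1] (faults so far: 6)
  step 10: ref 2 -> FAULT, evict 6, frames=[2,1] (faults so far: 7)
  FIFO total faults: 7
--- LRU ---
  step 0: ref 1 -> FAULT, frames=[1,-] (faults so far: 1)
  step 1: ref 3 -> FAULT, frames=[1,3] (faults so far: 2)
  step 2: ref 3 -> HIT, frames=[1,3] (faults so far: 2)
  step 3: ref 5 -> FAULT, evict 1, frames=[5,3] (faults so far: 3)
  step 4: ref 5 -> HIT, frames=[5,3] (faults so far: 3)
  step 5: ref 5 -> HIT, frames=[5,3] (faults so far: 3)
  step 6: ref 4 -> FAULT, evict 3, frames=[5,4] (faults so far: 4)
  step 7: ref 6 -> FAULT, evict 5, frames=[6,4] (faults so far: 5)
  step 8: ref 6 -> HIT, frames=[6,4] (faults so far: 5)
  step 9: ref 1 -> FAULT, evict 4, frames=[6,1] (faults so far: 6)
  step 10: ref 2 -> FAULT, evict 6, frames=[2,1] (faults so far: 7)
  LRU total faults: 7
--- Optimal ---
  step 0: ref 1 -> FAULT, frames=[1,-] (faults so far: 1)
  step 1: ref 3 -> FAULT, frames=[1,3] (faults so far: 2)
  step 2: ref 3 -> HIT, frames=[1,3] (faults so far: 2)
  step 3: ref 5 -> FAULT, evict 3, frames=[1,5] (faults so far: 3)
  step 4: ref 5 -> HIT, frames=[1,5] (faults so far: 3)
  step 5: ref 5 -> HIT, frames=[1,5] (faults so far: 3)
  step 6: ref 4 -> FAULT, evict 5, frames=[1,4] (faults so far: 4)
  step 7: ref 6 -> FAULT, evict 4, frames=[1,6] (faults so far: 5)
  step 8: ref 6 -> HIT, frames=[1,6] (faults so far: 5)
  step 9: ref 1 -> HIT, frames=[1,6] (faults so far: 5)
  step 10: ref 2 -> FAULT, evict 1, frames=[2,6] (faults so far: 6)
  Optimal total faults: 6

Answer: 7 7 6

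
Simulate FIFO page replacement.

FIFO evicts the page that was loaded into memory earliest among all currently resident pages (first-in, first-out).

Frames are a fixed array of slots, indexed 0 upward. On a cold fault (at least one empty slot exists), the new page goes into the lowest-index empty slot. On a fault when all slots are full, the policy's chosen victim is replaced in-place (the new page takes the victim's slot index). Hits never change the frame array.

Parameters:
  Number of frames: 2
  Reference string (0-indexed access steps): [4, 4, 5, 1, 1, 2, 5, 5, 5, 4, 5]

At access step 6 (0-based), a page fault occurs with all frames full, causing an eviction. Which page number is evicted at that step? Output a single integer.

Step 0: ref 4 -> FAULT, frames=[4,-]
Step 1: ref 4 -> HIT, frames=[4,-]
Step 2: ref 5 -> FAULT, frames=[4,5]
Step 3: ref 1 -> FAULT, evict 4, frames=[1,5]
Step 4: ref 1 -> HIT, frames=[1,5]
Step 5: ref 2 -> FAULT, evict 5, frames=[1,2]
Step 6: ref 5 -> FAULT, evict 1, frames=[5,2]
At step 6: evicted page 1

Answer: 1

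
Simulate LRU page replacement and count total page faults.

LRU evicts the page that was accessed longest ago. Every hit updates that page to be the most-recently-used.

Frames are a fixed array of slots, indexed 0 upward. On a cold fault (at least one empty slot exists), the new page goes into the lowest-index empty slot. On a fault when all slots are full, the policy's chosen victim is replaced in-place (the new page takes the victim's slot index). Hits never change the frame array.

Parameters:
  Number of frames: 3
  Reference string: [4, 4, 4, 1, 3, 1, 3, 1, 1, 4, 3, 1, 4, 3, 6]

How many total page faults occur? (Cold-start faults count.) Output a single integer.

Step 0: ref 4 → FAULT, frames=[4,-,-]
Step 1: ref 4 → HIT, frames=[4,-,-]
Step 2: ref 4 → HIT, frames=[4,-,-]
Step 3: ref 1 → FAULT, frames=[4,1,-]
Step 4: ref 3 → FAULT, frames=[4,1,3]
Step 5: ref 1 → HIT, frames=[4,1,3]
Step 6: ref 3 → HIT, frames=[4,1,3]
Step 7: ref 1 → HIT, frames=[4,1,3]
Step 8: ref 1 → HIT, frames=[4,1,3]
Step 9: ref 4 → HIT, frames=[4,1,3]
Step 10: ref 3 → HIT, frames=[4,1,3]
Step 11: ref 1 → HIT, frames=[4,1,3]
Step 12: ref 4 → HIT, frames=[4,1,3]
Step 13: ref 3 → HIT, frames=[4,1,3]
Step 14: ref 6 → FAULT (evict 1), frames=[4,6,3]
Total faults: 4

Answer: 4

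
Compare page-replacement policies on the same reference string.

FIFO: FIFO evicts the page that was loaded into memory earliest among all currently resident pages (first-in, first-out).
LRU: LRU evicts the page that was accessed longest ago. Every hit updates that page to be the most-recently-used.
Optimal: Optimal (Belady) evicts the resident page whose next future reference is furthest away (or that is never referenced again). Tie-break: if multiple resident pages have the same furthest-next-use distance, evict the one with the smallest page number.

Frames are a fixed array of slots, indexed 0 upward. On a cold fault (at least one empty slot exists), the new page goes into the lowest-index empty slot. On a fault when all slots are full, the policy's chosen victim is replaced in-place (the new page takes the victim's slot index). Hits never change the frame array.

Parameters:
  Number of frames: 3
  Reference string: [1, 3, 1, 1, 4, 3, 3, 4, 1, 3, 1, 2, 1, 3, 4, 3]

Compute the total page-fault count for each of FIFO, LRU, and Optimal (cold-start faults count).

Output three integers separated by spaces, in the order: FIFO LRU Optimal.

Answer: 7 5 5

Derivation:
--- FIFO ---
  step 0: ref 1 -> FAULT, frames=[1,-,-] (faults so far: 1)
  step 1: ref 3 -> FAULT, frames=[1,3,-] (faults so far: 2)
  step 2: ref 1 -> HIT, frames=[1,3,-] (faults so far: 2)
  step 3: ref 1 -> HIT, frames=[1,3,-] (faults so far: 2)
  step 4: ref 4 -> FAULT, frames=[1,3,4] (faults so far: 3)
  step 5: ref 3 -> HIT, frames=[1,3,4] (faults so far: 3)
  step 6: ref 3 -> HIT, frames=[1,3,4] (faults so far: 3)
  step 7: ref 4 -> HIT, frames=[1,3,4] (faults so far: 3)
  step 8: ref 1 -> HIT, frames=[1,3,4] (faults so far: 3)
  step 9: ref 3 -> HIT, frames=[1,3,4] (faults so far: 3)
  step 10: ref 1 -> HIT, frames=[1,3,4] (faults so far: 3)
  step 11: ref 2 -> FAULT, evict 1, frames=[2,3,4] (faults so far: 4)
  step 12: ref 1 -> FAULT, evict 3, frames=[2,1,4] (faults so far: 5)
  step 13: ref 3 -> FAULT, evict 4, frames=[2,1,3] (faults so far: 6)
  step 14: ref 4 -> FAULT, evict 2, frames=[4,1,3] (faults so far: 7)
  step 15: ref 3 -> HIT, frames=[4,1,3] (faults so far: 7)
  FIFO total faults: 7
--- LRU ---
  step 0: ref 1 -> FAULT, frames=[1,-,-] (faults so far: 1)
  step 1: ref 3 -> FAULT, frames=[1,3,-] (faults so far: 2)
  step 2: ref 1 -> HIT, frames=[1,3,-] (faults so far: 2)
  step 3: ref 1 -> HIT, frames=[1,3,-] (faults so far: 2)
  step 4: ref 4 -> FAULT, frames=[1,3,4] (faults so far: 3)
  step 5: ref 3 -> HIT, frames=[1,3,4] (faults so far: 3)
  step 6: ref 3 -> HIT, frames=[1,3,4] (faults so far: 3)
  step 7: ref 4 -> HIT, frames=[1,3,4] (faults so far: 3)
  step 8: ref 1 -> HIT, frames=[1,3,4] (faults so far: 3)
  step 9: ref 3 -> HIT, frames=[1,3,4] (faults so far: 3)
  step 10: ref 1 -> HIT, frames=[1,3,4] (faults so far: 3)
  step 11: ref 2 -> FAULT, evict 4, frames=[1,3,2] (faults so far: 4)
  step 12: ref 1 -> HIT, frames=[1,3,2] (faults so far: 4)
  step 13: ref 3 -> HIT, frames=[1,3,2] (faults so far: 4)
  step 14: ref 4 -> FAULT, evict 2, frames=[1,3,4] (faults so far: 5)
  step 15: ref 3 -> HIT, frames=[1,3,4] (faults so far: 5)
  LRU total faults: 5
--- Optimal ---
  step 0: ref 1 -> FAULT, frames=[1,-,-] (faults so far: 1)
  step 1: ref 3 -> FAULT, frames=[1,3,-] (faults so far: 2)
  step 2: ref 1 -> HIT, frames=[1,3,-] (faults so far: 2)
  step 3: ref 1 -> HIT, frames=[1,3,-] (faults so far: 2)
  step 4: ref 4 -> FAULT, frames=[1,3,4] (faults so far: 3)
  step 5: ref 3 -> HIT, frames=[1,3,4] (faults so far: 3)
  step 6: ref 3 -> HIT, frames=[1,3,4] (faults so far: 3)
  step 7: ref 4 -> HIT, frames=[1,3,4] (faults so far: 3)
  step 8: ref 1 -> HIT, frames=[1,3,4] (faults so far: 3)
  step 9: ref 3 -> HIT, frames=[1,3,4] (faults so far: 3)
  step 10: ref 1 -> HIT, frames=[1,3,4] (faults so far: 3)
  step 11: ref 2 -> FAULT, evict 4, frames=[1,3,2] (faults so far: 4)
  step 12: ref 1 -> HIT, frames=[1,3,2] (faults so far: 4)
  step 13: ref 3 -> HIT, frames=[1,3,2] (faults so far: 4)
  step 14: ref 4 -> FAULT, evict 1, frames=[4,3,2] (faults so far: 5)
  step 15: ref 3 -> HIT, frames=[4,3,2] (faults so far: 5)
  Optimal total faults: 5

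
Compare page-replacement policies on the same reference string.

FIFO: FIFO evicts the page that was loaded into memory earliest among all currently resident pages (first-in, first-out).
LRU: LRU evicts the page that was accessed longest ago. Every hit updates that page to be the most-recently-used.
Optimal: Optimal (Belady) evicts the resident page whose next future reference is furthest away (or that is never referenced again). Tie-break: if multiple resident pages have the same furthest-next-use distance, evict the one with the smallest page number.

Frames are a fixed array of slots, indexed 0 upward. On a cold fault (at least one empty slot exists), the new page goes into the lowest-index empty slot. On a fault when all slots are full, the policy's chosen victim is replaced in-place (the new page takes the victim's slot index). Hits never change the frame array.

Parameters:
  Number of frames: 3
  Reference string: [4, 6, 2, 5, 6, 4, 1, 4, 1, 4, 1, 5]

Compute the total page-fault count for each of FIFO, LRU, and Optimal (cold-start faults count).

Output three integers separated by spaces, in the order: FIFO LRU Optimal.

--- FIFO ---
  step 0: ref 4 -> FAULT, frames=[4,-,-] (faults so far: 1)
  step 1: ref 6 -> FAULT, frames=[4,6,-] (faults so far: 2)
  step 2: ref 2 -> FAULT, frames=[4,6,2] (faults so far: 3)
  step 3: ref 5 -> FAULT, evict 4, frames=[5,6,2] (faults so far: 4)
  step 4: ref 6 -> HIT, frames=[5,6,2] (faults so far: 4)
  step 5: ref 4 -> FAULT, evict 6, frames=[5,4,2] (faults so far: 5)
  step 6: ref 1 -> FAULT, evict 2, frames=[5,4,1] (faults so far: 6)
  step 7: ref 4 -> HIT, frames=[5,4,1] (faults so far: 6)
  step 8: ref 1 -> HIT, frames=[5,4,1] (faults so far: 6)
  step 9: ref 4 -> HIT, frames=[5,4,1] (faults so far: 6)
  step 10: ref 1 -> HIT, frames=[5,4,1] (faults so far: 6)
  step 11: ref 5 -> HIT, frames=[5,4,1] (faults so far: 6)
  FIFO total faults: 6
--- LRU ---
  step 0: ref 4 -> FAULT, frames=[4,-,-] (faults so far: 1)
  step 1: ref 6 -> FAULT, frames=[4,6,-] (faults so far: 2)
  step 2: ref 2 -> FAULT, frames=[4,6,2] (faults so far: 3)
  step 3: ref 5 -> FAULT, evict 4, frames=[5,6,2] (faults so far: 4)
  step 4: ref 6 -> HIT, frames=[5,6,2] (faults so far: 4)
  step 5: ref 4 -> FAULT, evict 2, frames=[5,6,4] (faults so far: 5)
  step 6: ref 1 -> FAULT, evict 5, frames=[1,6,4] (faults so far: 6)
  step 7: ref 4 -> HIT, frames=[1,6,4] (faults so far: 6)
  step 8: ref 1 -> HIT, frames=[1,6,4] (faults so far: 6)
  step 9: ref 4 -> HIT, frames=[1,6,4] (faults so far: 6)
  step 10: ref 1 -> HIT, frames=[1,6,4] (faults so far: 6)
  step 11: ref 5 -> FAULT, evict 6, frames=[1,5,4] (faults so far: 7)
  LRU total faults: 7
--- Optimal ---
  step 0: ref 4 -> FAULT, frames=[4,-,-] (faults so far: 1)
  step 1: ref 6 -> FAULT, frames=[4,6,-] (faults so far: 2)
  step 2: ref 2 -> FAULT, frames=[4,6,2] (faults so far: 3)
  step 3: ref 5 -> FAULT, evict 2, frames=[4,6,5] (faults so far: 4)
  step 4: ref 6 -> HIT, frames=[4,6,5] (faults so far: 4)
  step 5: ref 4 -> HIT, frames=[4,6,5] (faults so far: 4)
  step 6: ref 1 -> FAULT, evict 6, frames=[4,1,5] (faults so far: 5)
  step 7: ref 4 -> HIT, frames=[4,1,5] (faults so far: 5)
  step 8: ref 1 -> HIT, frames=[4,1,5] (faults so far: 5)
  step 9: ref 4 -> HIT, frames=[4,1,5] (faults so far: 5)
  step 10: ref 1 -> HIT, frames=[4,1,5] (faults so far: 5)
  step 11: ref 5 -> HIT, frames=[4,1,5] (faults so far: 5)
  Optimal total faults: 5

Answer: 6 7 5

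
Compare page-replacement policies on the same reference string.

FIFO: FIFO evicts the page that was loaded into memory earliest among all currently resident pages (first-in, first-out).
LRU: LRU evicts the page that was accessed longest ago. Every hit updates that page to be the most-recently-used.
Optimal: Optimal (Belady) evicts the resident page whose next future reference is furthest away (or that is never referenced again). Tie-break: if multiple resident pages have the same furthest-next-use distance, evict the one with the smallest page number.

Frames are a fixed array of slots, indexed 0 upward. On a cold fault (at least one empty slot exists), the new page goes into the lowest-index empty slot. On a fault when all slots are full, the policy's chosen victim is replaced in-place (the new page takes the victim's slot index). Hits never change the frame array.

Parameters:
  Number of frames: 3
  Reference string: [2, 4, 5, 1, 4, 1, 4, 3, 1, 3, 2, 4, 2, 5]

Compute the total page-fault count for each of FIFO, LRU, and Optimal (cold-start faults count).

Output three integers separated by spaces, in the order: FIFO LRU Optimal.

--- FIFO ---
  step 0: ref 2 -> FAULT, frames=[2,-,-] (faults so far: 1)
  step 1: ref 4 -> FAULT, frames=[2,4,-] (faults so far: 2)
  step 2: ref 5 -> FAULT, frames=[2,4,5] (faults so far: 3)
  step 3: ref 1 -> FAULT, evict 2, frames=[1,4,5] (faults so far: 4)
  step 4: ref 4 -> HIT, frames=[1,4,5] (faults so far: 4)
  step 5: ref 1 -> HIT, frames=[1,4,5] (faults so far: 4)
  step 6: ref 4 -> HIT, frames=[1,4,5] (faults so far: 4)
  step 7: ref 3 -> FAULT, evict 4, frames=[1,3,5] (faults so far: 5)
  step 8: ref 1 -> HIT, frames=[1,3,5] (faults so far: 5)
  step 9: ref 3 -> HIT, frames=[1,3,5] (faults so far: 5)
  step 10: ref 2 -> FAULT, evict 5, frames=[1,3,2] (faults so far: 6)
  step 11: ref 4 -> FAULT, evict 1, frames=[4,3,2] (faults so far: 7)
  step 12: ref 2 -> HIT, frames=[4,3,2] (faults so far: 7)
  step 13: ref 5 -> FAULT, evict 3, frames=[4,5,2] (faults so far: 8)
  FIFO total faults: 8
--- LRU ---
  step 0: ref 2 -> FAULT, frames=[2,-,-] (faults so far: 1)
  step 1: ref 4 -> FAULT, frames=[2,4,-] (faults so far: 2)
  step 2: ref 5 -> FAULT, frames=[2,4,5] (faults so far: 3)
  step 3: ref 1 -> FAULT, evict 2, frames=[1,4,5] (faults so far: 4)
  step 4: ref 4 -> HIT, frames=[1,4,5] (faults so far: 4)
  step 5: ref 1 -> HIT, frames=[1,4,5] (faults so far: 4)
  step 6: ref 4 -> HIT, frames=[1,4,5] (faults so far: 4)
  step 7: ref 3 -> FAULT, evict 5, frames=[1,4,3] (faults so far: 5)
  step 8: ref 1 -> HIT, frames=[1,4,3] (faults so far: 5)
  step 9: ref 3 -> HIT, frames=[1,4,3] (faults so far: 5)
  step 10: ref 2 -> FAULT, evict 4, frames=[1,2,3] (faults so far: 6)
  step 11: ref 4 -> FAULT, evict 1, frames=[4,2,3] (faults so far: 7)
  step 12: ref 2 -> HIT, frames=[4,2,3] (faults so far: 7)
  step 13: ref 5 -> FAULT, evict 3, frames=[4,2,5] (faults so far: 8)
  LRU total faults: 8
--- Optimal ---
  step 0: ref 2 -> FAULT, frames=[2,-,-] (faults so far: 1)
  step 1: ref 4 -> FAULT, frames=[2,4,-] (faults so far: 2)
  step 2: ref 5 -> FAULT, frames=[2,4,5] (faults so far: 3)
  step 3: ref 1 -> FAULT, evict 5, frames=[2,4,1] (faults so far: 4)
  step 4: ref 4 -> HIT, frames=[2,4,1] (faults so far: 4)
  step 5: ref 1 -> HIT, frames=[2,4,1] (faults so far: 4)
  step 6: ref 4 -> HIT, frames=[2,4,1] (faults so far: 4)
  step 7: ref 3 -> FAULT, evict 4, frames=[2,3,1] (faults so far: 5)
  step 8: ref 1 -> HIT, frames=[2,3,1] (faults so far: 5)
  step 9: ref 3 -> HIT, frames=[2,3,1] (faults so far: 5)
  step 10: ref 2 -> HIT, frames=[2,3,1] (faults so far: 5)
  step 11: ref 4 -> FAULT, evict 1, frames=[2,3,4] (faults so far: 6)
  step 12: ref 2 -> HIT, frames=[2,3,4] (faults so far: 6)
  step 13: ref 5 -> FAULT, evict 2, frames=[5,3,4] (faults so far: 7)
  Optimal total faults: 7

Answer: 8 8 7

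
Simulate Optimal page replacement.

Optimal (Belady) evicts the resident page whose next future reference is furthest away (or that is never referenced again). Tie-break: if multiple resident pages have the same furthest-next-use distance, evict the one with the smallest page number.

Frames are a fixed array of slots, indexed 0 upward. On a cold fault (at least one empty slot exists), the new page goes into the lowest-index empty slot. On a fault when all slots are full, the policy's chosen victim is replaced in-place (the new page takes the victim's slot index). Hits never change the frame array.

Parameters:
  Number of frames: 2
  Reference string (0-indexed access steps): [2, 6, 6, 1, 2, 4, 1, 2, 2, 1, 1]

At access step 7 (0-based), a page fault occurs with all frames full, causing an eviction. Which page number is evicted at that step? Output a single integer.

Answer: 4

Derivation:
Step 0: ref 2 -> FAULT, frames=[2,-]
Step 1: ref 6 -> FAULT, frames=[2,6]
Step 2: ref 6 -> HIT, frames=[2,6]
Step 3: ref 1 -> FAULT, evict 6, frames=[2,1]
Step 4: ref 2 -> HIT, frames=[2,1]
Step 5: ref 4 -> FAULT, evict 2, frames=[4,1]
Step 6: ref 1 -> HIT, frames=[4,1]
Step 7: ref 2 -> FAULT, evict 4, frames=[2,1]
At step 7: evicted page 4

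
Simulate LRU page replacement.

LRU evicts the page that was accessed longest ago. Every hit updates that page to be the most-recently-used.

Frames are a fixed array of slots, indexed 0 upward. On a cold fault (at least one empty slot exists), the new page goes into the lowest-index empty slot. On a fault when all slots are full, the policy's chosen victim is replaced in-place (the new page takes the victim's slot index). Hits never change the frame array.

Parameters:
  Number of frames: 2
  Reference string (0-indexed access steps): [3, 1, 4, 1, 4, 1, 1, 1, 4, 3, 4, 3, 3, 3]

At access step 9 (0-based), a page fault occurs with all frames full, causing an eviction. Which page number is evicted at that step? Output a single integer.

Answer: 1

Derivation:
Step 0: ref 3 -> FAULT, frames=[3,-]
Step 1: ref 1 -> FAULT, frames=[3,1]
Step 2: ref 4 -> FAULT, evict 3, frames=[4,1]
Step 3: ref 1 -> HIT, frames=[4,1]
Step 4: ref 4 -> HIT, frames=[4,1]
Step 5: ref 1 -> HIT, frames=[4,1]
Step 6: ref 1 -> HIT, frames=[4,1]
Step 7: ref 1 -> HIT, frames=[4,1]
Step 8: ref 4 -> HIT, frames=[4,1]
Step 9: ref 3 -> FAULT, evict 1, frames=[4,3]
At step 9: evicted page 1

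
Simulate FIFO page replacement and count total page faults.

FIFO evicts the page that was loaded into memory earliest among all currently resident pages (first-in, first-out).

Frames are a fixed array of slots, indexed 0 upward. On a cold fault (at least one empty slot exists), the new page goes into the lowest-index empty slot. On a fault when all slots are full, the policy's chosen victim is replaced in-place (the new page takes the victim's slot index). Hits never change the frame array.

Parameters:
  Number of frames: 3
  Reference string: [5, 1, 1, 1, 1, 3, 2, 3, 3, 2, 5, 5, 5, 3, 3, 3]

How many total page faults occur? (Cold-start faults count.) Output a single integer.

Step 0: ref 5 → FAULT, frames=[5,-,-]
Step 1: ref 1 → FAULT, frames=[5,1,-]
Step 2: ref 1 → HIT, frames=[5,1,-]
Step 3: ref 1 → HIT, frames=[5,1,-]
Step 4: ref 1 → HIT, frames=[5,1,-]
Step 5: ref 3 → FAULT, frames=[5,1,3]
Step 6: ref 2 → FAULT (evict 5), frames=[2,1,3]
Step 7: ref 3 → HIT, frames=[2,1,3]
Step 8: ref 3 → HIT, frames=[2,1,3]
Step 9: ref 2 → HIT, frames=[2,1,3]
Step 10: ref 5 → FAULT (evict 1), frames=[2,5,3]
Step 11: ref 5 → HIT, frames=[2,5,3]
Step 12: ref 5 → HIT, frames=[2,5,3]
Step 13: ref 3 → HIT, frames=[2,5,3]
Step 14: ref 3 → HIT, frames=[2,5,3]
Step 15: ref 3 → HIT, frames=[2,5,3]
Total faults: 5

Answer: 5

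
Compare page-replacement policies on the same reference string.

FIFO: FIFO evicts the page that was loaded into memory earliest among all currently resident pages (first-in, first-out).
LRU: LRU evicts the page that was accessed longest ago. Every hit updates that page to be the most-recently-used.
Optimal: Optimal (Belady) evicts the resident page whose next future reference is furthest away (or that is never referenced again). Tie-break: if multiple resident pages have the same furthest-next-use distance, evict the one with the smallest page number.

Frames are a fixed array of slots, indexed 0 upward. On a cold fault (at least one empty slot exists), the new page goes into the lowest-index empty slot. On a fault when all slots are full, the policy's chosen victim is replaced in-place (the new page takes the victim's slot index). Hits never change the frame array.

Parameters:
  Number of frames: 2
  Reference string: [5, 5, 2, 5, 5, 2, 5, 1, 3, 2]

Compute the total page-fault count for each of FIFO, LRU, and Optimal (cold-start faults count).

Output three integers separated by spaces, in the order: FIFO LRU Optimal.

--- FIFO ---
  step 0: ref 5 -> FAULT, frames=[5,-] (faults so far: 1)
  step 1: ref 5 -> HIT, frames=[5,-] (faults so far: 1)
  step 2: ref 2 -> FAULT, frames=[5,2] (faults so far: 2)
  step 3: ref 5 -> HIT, frames=[5,2] (faults so far: 2)
  step 4: ref 5 -> HIT, frames=[5,2] (faults so far: 2)
  step 5: ref 2 -> HIT, frames=[5,2] (faults so far: 2)
  step 6: ref 5 -> HIT, frames=[5,2] (faults so far: 2)
  step 7: ref 1 -> FAULT, evict 5, frames=[1,2] (faults so far: 3)
  step 8: ref 3 -> FAULT, evict 2, frames=[1,3] (faults so far: 4)
  step 9: ref 2 -> FAULT, evict 1, frames=[2,3] (faults so far: 5)
  FIFO total faults: 5
--- LRU ---
  step 0: ref 5 -> FAULT, frames=[5,-] (faults so far: 1)
  step 1: ref 5 -> HIT, frames=[5,-] (faults so far: 1)
  step 2: ref 2 -> FAULT, frames=[5,2] (faults so far: 2)
  step 3: ref 5 -> HIT, frames=[5,2] (faults so far: 2)
  step 4: ref 5 -> HIT, frames=[5,2] (faults so far: 2)
  step 5: ref 2 -> HIT, frames=[5,2] (faults so far: 2)
  step 6: ref 5 -> HIT, frames=[5,2] (faults so far: 2)
  step 7: ref 1 -> FAULT, evict 2, frames=[5,1] (faults so far: 3)
  step 8: ref 3 -> FAULT, evict 5, frames=[3,1] (faults so far: 4)
  step 9: ref 2 -> FAULT, evict 1, frames=[3,2] (faults so far: 5)
  LRU total faults: 5
--- Optimal ---
  step 0: ref 5 -> FAULT, frames=[5,-] (faults so far: 1)
  step 1: ref 5 -> HIT, frames=[5,-] (faults so far: 1)
  step 2: ref 2 -> FAULT, frames=[5,2] (faults so far: 2)
  step 3: ref 5 -> HIT, frames=[5,2] (faults so far: 2)
  step 4: ref 5 -> HIT, frames=[5,2] (faults so far: 2)
  step 5: ref 2 -> HIT, frames=[5,2] (faults so far: 2)
  step 6: ref 5 -> HIT, frames=[5,2] (faults so far: 2)
  step 7: ref 1 -> FAULT, evict 5, frames=[1,2] (faults so far: 3)
  step 8: ref 3 -> FAULT, evict 1, frames=[3,2] (faults so far: 4)
  step 9: ref 2 -> HIT, frames=[3,2] (faults so far: 4)
  Optimal total faults: 4

Answer: 5 5 4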